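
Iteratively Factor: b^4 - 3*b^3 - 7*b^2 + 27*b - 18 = (b - 2)*(b^3 - b^2 - 9*b + 9) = (b - 2)*(b - 1)*(b^2 - 9) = (b - 2)*(b - 1)*(b + 3)*(b - 3)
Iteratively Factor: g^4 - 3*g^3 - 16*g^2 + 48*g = (g - 4)*(g^3 + g^2 - 12*g) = g*(g - 4)*(g^2 + g - 12) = g*(g - 4)*(g - 3)*(g + 4)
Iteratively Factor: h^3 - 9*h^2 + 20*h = (h - 5)*(h^2 - 4*h) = (h - 5)*(h - 4)*(h)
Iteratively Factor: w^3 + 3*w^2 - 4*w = (w - 1)*(w^2 + 4*w) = w*(w - 1)*(w + 4)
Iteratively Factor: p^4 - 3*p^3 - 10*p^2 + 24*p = (p)*(p^3 - 3*p^2 - 10*p + 24) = p*(p - 2)*(p^2 - p - 12) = p*(p - 4)*(p - 2)*(p + 3)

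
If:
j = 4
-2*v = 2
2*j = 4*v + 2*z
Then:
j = 4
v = -1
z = 6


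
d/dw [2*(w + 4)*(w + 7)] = 4*w + 22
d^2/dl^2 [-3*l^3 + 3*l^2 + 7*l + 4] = 6 - 18*l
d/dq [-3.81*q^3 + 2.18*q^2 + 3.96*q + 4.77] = -11.43*q^2 + 4.36*q + 3.96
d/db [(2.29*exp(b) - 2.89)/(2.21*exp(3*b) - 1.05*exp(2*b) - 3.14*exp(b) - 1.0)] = (-10.1218*exp(3*b) + 21.5652*exp(2*b) - 6.069*exp(b) - 11.3646)*exp(b)/(4.8841*exp(6*b) - 4.641*exp(5*b) - 12.7763*exp(4*b) + 2.174*exp(3*b) + 11.9596*exp(2*b) + 6.28*exp(b) + 1.0)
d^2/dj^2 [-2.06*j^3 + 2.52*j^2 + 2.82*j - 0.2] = 5.04 - 12.36*j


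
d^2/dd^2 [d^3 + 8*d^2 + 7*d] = 6*d + 16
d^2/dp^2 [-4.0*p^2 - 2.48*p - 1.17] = -8.00000000000000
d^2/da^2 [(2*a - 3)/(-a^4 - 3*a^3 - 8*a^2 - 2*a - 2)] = 2*(-(2*a - 3)*(4*a^3 + 9*a^2 + 16*a + 2)^2 + (8*a^3 + 18*a^2 + 32*a + (2*a - 3)*(6*a^2 + 9*a + 8) + 4)*(a^4 + 3*a^3 + 8*a^2 + 2*a + 2))/(a^4 + 3*a^3 + 8*a^2 + 2*a + 2)^3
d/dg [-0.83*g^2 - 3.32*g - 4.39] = -1.66*g - 3.32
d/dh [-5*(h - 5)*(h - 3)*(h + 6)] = -15*h^2 + 20*h + 165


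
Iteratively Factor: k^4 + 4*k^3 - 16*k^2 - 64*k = (k)*(k^3 + 4*k^2 - 16*k - 64) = k*(k - 4)*(k^2 + 8*k + 16) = k*(k - 4)*(k + 4)*(k + 4)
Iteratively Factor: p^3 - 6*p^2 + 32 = (p + 2)*(p^2 - 8*p + 16) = (p - 4)*(p + 2)*(p - 4)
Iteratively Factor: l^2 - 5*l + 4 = (l - 4)*(l - 1)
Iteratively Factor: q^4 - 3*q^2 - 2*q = (q - 2)*(q^3 + 2*q^2 + q) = (q - 2)*(q + 1)*(q^2 + q) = (q - 2)*(q + 1)^2*(q)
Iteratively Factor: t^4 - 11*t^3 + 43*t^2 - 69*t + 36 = (t - 3)*(t^3 - 8*t^2 + 19*t - 12) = (t - 3)^2*(t^2 - 5*t + 4) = (t - 4)*(t - 3)^2*(t - 1)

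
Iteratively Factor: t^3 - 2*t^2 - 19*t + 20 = (t - 5)*(t^2 + 3*t - 4) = (t - 5)*(t - 1)*(t + 4)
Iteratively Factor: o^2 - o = (o - 1)*(o)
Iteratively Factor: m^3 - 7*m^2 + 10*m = (m - 5)*(m^2 - 2*m) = (m - 5)*(m - 2)*(m)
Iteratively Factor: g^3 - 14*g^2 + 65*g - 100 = (g - 4)*(g^2 - 10*g + 25) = (g - 5)*(g - 4)*(g - 5)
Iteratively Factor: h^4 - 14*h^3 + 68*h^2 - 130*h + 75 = (h - 3)*(h^3 - 11*h^2 + 35*h - 25) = (h - 5)*(h - 3)*(h^2 - 6*h + 5) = (h - 5)^2*(h - 3)*(h - 1)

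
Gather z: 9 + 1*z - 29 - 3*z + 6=-2*z - 14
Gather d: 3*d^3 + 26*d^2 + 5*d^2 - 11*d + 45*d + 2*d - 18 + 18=3*d^3 + 31*d^2 + 36*d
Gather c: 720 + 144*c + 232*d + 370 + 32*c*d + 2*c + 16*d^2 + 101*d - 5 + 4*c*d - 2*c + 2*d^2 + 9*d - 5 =c*(36*d + 144) + 18*d^2 + 342*d + 1080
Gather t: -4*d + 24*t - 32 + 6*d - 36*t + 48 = 2*d - 12*t + 16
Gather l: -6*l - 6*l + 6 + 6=12 - 12*l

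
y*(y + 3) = y^2 + 3*y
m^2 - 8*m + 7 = (m - 7)*(m - 1)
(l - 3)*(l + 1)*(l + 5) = l^3 + 3*l^2 - 13*l - 15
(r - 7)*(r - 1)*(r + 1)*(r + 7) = r^4 - 50*r^2 + 49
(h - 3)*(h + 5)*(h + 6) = h^3 + 8*h^2 - 3*h - 90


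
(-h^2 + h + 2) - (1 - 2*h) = -h^2 + 3*h + 1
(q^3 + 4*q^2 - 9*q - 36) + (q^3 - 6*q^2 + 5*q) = 2*q^3 - 2*q^2 - 4*q - 36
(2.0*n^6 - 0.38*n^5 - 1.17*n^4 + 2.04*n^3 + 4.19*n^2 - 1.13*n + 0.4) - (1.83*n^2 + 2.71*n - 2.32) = 2.0*n^6 - 0.38*n^5 - 1.17*n^4 + 2.04*n^3 + 2.36*n^2 - 3.84*n + 2.72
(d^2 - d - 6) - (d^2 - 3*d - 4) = 2*d - 2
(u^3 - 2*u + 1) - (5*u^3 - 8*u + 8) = -4*u^3 + 6*u - 7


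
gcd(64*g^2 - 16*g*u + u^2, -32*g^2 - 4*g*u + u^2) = -8*g + u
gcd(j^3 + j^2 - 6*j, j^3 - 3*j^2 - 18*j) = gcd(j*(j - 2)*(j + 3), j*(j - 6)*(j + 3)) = j^2 + 3*j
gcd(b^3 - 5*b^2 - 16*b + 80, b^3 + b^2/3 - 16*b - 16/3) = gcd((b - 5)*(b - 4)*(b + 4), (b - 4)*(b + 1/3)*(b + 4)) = b^2 - 16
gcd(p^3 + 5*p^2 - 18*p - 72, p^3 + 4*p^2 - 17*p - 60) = p^2 - p - 12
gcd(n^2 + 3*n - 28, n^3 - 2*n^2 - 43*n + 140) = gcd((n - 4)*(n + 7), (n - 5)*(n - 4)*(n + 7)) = n^2 + 3*n - 28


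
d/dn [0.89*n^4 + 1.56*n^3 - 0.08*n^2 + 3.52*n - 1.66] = 3.56*n^3 + 4.68*n^2 - 0.16*n + 3.52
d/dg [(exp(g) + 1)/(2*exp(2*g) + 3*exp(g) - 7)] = (-(exp(g) + 1)*(4*exp(g) + 3) + 2*exp(2*g) + 3*exp(g) - 7)*exp(g)/(2*exp(2*g) + 3*exp(g) - 7)^2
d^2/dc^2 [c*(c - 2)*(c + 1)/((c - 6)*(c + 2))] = 4*(11*c^3 + 54*c^2 + 180*c - 24)/(c^6 - 12*c^5 + 12*c^4 + 224*c^3 - 144*c^2 - 1728*c - 1728)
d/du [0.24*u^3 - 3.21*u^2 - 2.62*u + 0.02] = 0.72*u^2 - 6.42*u - 2.62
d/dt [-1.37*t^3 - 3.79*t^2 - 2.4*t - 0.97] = -4.11*t^2 - 7.58*t - 2.4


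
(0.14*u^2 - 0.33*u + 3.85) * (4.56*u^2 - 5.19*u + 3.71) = 0.6384*u^4 - 2.2314*u^3 + 19.7881*u^2 - 21.2058*u + 14.2835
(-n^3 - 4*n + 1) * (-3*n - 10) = 3*n^4 + 10*n^3 + 12*n^2 + 37*n - 10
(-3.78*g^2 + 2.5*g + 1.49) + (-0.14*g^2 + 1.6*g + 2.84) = -3.92*g^2 + 4.1*g + 4.33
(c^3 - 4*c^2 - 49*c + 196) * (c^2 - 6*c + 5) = c^5 - 10*c^4 - 20*c^3 + 470*c^2 - 1421*c + 980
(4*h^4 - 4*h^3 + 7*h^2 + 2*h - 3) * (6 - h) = -4*h^5 + 28*h^4 - 31*h^3 + 40*h^2 + 15*h - 18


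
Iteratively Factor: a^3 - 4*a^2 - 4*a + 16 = (a - 2)*(a^2 - 2*a - 8) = (a - 4)*(a - 2)*(a + 2)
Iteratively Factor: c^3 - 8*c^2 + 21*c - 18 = (c - 2)*(c^2 - 6*c + 9) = (c - 3)*(c - 2)*(c - 3)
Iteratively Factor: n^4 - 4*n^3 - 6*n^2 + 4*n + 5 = (n + 1)*(n^3 - 5*n^2 - n + 5) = (n - 5)*(n + 1)*(n^2 - 1) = (n - 5)*(n + 1)^2*(n - 1)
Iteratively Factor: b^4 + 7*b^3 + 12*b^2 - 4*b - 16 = (b + 4)*(b^3 + 3*b^2 - 4) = (b + 2)*(b + 4)*(b^2 + b - 2) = (b - 1)*(b + 2)*(b + 4)*(b + 2)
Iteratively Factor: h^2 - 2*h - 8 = (h + 2)*(h - 4)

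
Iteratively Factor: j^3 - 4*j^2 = (j)*(j^2 - 4*j) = j*(j - 4)*(j)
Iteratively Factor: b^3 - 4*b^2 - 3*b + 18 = (b + 2)*(b^2 - 6*b + 9) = (b - 3)*(b + 2)*(b - 3)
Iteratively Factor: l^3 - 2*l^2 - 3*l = (l)*(l^2 - 2*l - 3) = l*(l + 1)*(l - 3)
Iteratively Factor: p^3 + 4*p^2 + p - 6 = (p + 3)*(p^2 + p - 2) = (p + 2)*(p + 3)*(p - 1)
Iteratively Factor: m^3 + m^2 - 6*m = (m + 3)*(m^2 - 2*m) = (m - 2)*(m + 3)*(m)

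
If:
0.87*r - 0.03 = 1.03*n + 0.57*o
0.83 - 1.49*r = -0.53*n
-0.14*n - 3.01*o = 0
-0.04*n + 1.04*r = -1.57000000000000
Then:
No Solution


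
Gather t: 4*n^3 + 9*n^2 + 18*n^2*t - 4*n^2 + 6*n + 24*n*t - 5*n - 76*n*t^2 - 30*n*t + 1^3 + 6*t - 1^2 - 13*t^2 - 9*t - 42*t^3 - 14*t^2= 4*n^3 + 5*n^2 + n - 42*t^3 + t^2*(-76*n - 27) + t*(18*n^2 - 6*n - 3)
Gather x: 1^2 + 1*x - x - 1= 0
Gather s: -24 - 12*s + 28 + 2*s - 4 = -10*s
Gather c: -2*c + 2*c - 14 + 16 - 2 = 0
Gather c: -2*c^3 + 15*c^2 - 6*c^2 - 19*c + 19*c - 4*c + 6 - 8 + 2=-2*c^3 + 9*c^2 - 4*c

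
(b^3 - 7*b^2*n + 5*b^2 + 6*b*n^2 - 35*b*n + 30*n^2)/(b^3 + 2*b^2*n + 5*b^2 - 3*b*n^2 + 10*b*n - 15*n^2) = (b - 6*n)/(b + 3*n)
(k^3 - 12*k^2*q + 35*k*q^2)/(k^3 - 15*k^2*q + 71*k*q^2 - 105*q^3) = k/(k - 3*q)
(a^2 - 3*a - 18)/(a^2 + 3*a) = (a - 6)/a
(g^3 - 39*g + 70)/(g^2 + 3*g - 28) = (g^2 - 7*g + 10)/(g - 4)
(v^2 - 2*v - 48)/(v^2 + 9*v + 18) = (v - 8)/(v + 3)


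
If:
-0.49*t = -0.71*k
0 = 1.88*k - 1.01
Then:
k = 0.54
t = 0.78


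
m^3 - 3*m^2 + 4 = (m - 2)^2*(m + 1)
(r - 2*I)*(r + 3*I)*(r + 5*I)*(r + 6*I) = r^4 + 12*I*r^3 - 35*r^2 + 36*I*r - 180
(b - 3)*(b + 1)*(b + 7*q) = b^3 + 7*b^2*q - 2*b^2 - 14*b*q - 3*b - 21*q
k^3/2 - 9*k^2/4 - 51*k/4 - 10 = (k/2 + 1/2)*(k - 8)*(k + 5/2)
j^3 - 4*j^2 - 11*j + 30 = (j - 5)*(j - 2)*(j + 3)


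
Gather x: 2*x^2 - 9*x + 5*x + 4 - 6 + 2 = 2*x^2 - 4*x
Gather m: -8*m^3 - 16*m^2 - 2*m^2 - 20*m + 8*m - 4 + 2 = -8*m^3 - 18*m^2 - 12*m - 2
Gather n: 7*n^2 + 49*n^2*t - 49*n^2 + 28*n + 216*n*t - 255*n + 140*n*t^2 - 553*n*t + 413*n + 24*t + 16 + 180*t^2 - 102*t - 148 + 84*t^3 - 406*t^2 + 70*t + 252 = n^2*(49*t - 42) + n*(140*t^2 - 337*t + 186) + 84*t^3 - 226*t^2 - 8*t + 120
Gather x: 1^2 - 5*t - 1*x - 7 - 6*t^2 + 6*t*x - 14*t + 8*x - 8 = -6*t^2 - 19*t + x*(6*t + 7) - 14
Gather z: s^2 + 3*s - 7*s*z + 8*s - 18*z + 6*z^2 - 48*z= s^2 + 11*s + 6*z^2 + z*(-7*s - 66)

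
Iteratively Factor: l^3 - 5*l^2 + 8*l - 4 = (l - 1)*(l^2 - 4*l + 4) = (l - 2)*(l - 1)*(l - 2)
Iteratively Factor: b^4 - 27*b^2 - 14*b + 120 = (b - 5)*(b^3 + 5*b^2 - 2*b - 24) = (b - 5)*(b + 4)*(b^2 + b - 6) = (b - 5)*(b - 2)*(b + 4)*(b + 3)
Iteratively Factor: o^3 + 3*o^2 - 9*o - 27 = (o - 3)*(o^2 + 6*o + 9) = (o - 3)*(o + 3)*(o + 3)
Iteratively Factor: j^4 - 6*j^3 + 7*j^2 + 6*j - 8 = (j - 2)*(j^3 - 4*j^2 - j + 4) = (j - 2)*(j + 1)*(j^2 - 5*j + 4) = (j - 2)*(j - 1)*(j + 1)*(j - 4)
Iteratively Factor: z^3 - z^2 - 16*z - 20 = (z + 2)*(z^2 - 3*z - 10) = (z - 5)*(z + 2)*(z + 2)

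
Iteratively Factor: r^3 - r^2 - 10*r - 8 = (r + 2)*(r^2 - 3*r - 4) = (r + 1)*(r + 2)*(r - 4)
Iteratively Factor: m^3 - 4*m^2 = (m)*(m^2 - 4*m) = m^2*(m - 4)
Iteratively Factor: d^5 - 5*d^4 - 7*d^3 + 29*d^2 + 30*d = (d)*(d^4 - 5*d^3 - 7*d^2 + 29*d + 30) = d*(d + 1)*(d^3 - 6*d^2 - d + 30) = d*(d + 1)*(d + 2)*(d^2 - 8*d + 15) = d*(d - 3)*(d + 1)*(d + 2)*(d - 5)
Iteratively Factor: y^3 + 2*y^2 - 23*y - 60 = (y + 4)*(y^2 - 2*y - 15) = (y + 3)*(y + 4)*(y - 5)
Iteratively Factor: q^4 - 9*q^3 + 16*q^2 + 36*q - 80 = (q - 5)*(q^3 - 4*q^2 - 4*q + 16) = (q - 5)*(q - 2)*(q^2 - 2*q - 8) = (q - 5)*(q - 4)*(q - 2)*(q + 2)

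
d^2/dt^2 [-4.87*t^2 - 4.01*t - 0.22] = -9.74000000000000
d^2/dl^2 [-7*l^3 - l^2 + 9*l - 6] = -42*l - 2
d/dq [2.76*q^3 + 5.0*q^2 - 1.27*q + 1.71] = 8.28*q^2 + 10.0*q - 1.27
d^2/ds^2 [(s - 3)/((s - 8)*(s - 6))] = 2*(s^3 - 9*s^2 - 18*s + 228)/(s^6 - 42*s^5 + 732*s^4 - 6776*s^3 + 35136*s^2 - 96768*s + 110592)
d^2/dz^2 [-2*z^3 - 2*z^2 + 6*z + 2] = -12*z - 4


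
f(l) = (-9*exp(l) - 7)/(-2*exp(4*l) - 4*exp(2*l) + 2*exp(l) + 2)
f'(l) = (-9*exp(l) - 7)*(8*exp(4*l) + 8*exp(2*l) - 2*exp(l))/(-2*exp(4*l) - 4*exp(2*l) + 2*exp(l) + 2)^2 - 9*exp(l)/(-2*exp(4*l) - 4*exp(2*l) + 2*exp(l) + 2)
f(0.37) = 1.63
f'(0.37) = -5.46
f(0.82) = 0.41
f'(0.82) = -1.21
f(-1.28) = -4.25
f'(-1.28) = -1.33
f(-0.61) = -6.87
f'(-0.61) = -10.65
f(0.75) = 0.50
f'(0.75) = -1.50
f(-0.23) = -53.02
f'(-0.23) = -1347.73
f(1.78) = 0.02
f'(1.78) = -0.07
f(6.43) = 0.00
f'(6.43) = -0.00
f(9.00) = 0.00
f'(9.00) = 0.00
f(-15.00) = -3.50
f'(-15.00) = 0.00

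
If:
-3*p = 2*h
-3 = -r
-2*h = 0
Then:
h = 0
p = 0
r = 3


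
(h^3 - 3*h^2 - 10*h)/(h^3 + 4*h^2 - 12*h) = (h^2 - 3*h - 10)/(h^2 + 4*h - 12)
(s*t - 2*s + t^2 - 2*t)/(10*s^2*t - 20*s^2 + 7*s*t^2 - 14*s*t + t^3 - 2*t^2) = (s + t)/(10*s^2 + 7*s*t + t^2)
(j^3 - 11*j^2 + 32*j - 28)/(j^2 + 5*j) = (j^3 - 11*j^2 + 32*j - 28)/(j*(j + 5))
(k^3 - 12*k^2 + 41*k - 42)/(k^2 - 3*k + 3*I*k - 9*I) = (k^2 - 9*k + 14)/(k + 3*I)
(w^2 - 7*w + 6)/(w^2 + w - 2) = (w - 6)/(w + 2)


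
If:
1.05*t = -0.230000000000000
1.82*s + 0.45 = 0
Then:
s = -0.25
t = -0.22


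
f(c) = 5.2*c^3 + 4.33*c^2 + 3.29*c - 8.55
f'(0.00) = 3.29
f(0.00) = -8.55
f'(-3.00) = 117.71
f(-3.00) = -119.85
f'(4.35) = 336.15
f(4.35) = 515.72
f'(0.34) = 8.04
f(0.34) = -6.73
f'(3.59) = 235.43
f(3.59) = 299.66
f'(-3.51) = 165.09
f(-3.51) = -191.62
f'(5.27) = 482.19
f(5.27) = 890.13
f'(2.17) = 95.54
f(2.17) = 72.11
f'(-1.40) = 21.74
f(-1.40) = -18.94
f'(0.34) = 8.04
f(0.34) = -6.73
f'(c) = 15.6*c^2 + 8.66*c + 3.29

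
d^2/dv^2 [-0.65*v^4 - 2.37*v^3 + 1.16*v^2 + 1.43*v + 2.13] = -7.8*v^2 - 14.22*v + 2.32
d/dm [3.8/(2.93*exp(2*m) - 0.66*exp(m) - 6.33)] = (2.508 - 22.268*exp(m))*exp(m)/(-2.93*exp(2*m) + 0.66*exp(m) + 6.33)^2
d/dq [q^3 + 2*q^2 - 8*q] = 3*q^2 + 4*q - 8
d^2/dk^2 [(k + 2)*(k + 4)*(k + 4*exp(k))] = 4*k^2*exp(k) + 40*k*exp(k) + 6*k + 88*exp(k) + 12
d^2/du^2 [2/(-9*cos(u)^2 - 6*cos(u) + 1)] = 3*(216*sin(u)^4 - 156*sin(u)^2 - 131*cos(u) + 27*cos(3*u) - 120)/(-9*sin(u)^2 + 6*cos(u) + 8)^3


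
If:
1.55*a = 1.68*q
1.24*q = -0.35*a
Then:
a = 0.00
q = 0.00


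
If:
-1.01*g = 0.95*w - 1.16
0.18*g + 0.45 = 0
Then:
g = -2.50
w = 3.88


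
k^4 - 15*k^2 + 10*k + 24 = (k - 3)*(k - 2)*(k + 1)*(k + 4)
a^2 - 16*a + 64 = (a - 8)^2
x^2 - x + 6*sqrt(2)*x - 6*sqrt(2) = (x - 1)*(x + 6*sqrt(2))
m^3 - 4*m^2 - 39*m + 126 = (m - 7)*(m - 3)*(m + 6)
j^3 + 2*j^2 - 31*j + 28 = (j - 4)*(j - 1)*(j + 7)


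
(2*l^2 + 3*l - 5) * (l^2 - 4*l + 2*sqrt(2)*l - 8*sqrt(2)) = 2*l^4 - 5*l^3 + 4*sqrt(2)*l^3 - 17*l^2 - 10*sqrt(2)*l^2 - 34*sqrt(2)*l + 20*l + 40*sqrt(2)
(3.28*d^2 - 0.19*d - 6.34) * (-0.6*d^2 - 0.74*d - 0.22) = -1.968*d^4 - 2.3132*d^3 + 3.223*d^2 + 4.7334*d + 1.3948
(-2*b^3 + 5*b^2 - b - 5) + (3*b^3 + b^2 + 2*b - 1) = b^3 + 6*b^2 + b - 6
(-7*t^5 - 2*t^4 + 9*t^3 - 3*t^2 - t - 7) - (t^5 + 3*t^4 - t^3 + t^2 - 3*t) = -8*t^5 - 5*t^4 + 10*t^3 - 4*t^2 + 2*t - 7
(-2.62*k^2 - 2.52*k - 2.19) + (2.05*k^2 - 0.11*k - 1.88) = -0.57*k^2 - 2.63*k - 4.07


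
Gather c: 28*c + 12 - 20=28*c - 8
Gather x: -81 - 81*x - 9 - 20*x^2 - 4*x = -20*x^2 - 85*x - 90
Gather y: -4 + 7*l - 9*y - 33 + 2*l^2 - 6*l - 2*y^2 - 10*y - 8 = 2*l^2 + l - 2*y^2 - 19*y - 45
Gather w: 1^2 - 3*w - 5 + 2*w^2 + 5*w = 2*w^2 + 2*w - 4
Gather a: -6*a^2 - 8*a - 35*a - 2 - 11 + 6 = -6*a^2 - 43*a - 7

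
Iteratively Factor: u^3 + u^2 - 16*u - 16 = (u - 4)*(u^2 + 5*u + 4) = (u - 4)*(u + 1)*(u + 4)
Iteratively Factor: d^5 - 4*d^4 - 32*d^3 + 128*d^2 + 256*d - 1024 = (d - 4)*(d^4 - 32*d^2 + 256) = (d - 4)^2*(d^3 + 4*d^2 - 16*d - 64) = (d - 4)^3*(d^2 + 8*d + 16) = (d - 4)^3*(d + 4)*(d + 4)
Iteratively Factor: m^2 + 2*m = (m + 2)*(m)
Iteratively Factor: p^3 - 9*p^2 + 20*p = (p - 4)*(p^2 - 5*p) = (p - 5)*(p - 4)*(p)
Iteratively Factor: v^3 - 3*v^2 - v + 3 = (v + 1)*(v^2 - 4*v + 3) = (v - 1)*(v + 1)*(v - 3)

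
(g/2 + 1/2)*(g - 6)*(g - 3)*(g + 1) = g^4/2 - 7*g^3/2 + g^2/2 + 27*g/2 + 9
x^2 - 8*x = x*(x - 8)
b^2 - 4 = (b - 2)*(b + 2)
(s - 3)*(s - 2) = s^2 - 5*s + 6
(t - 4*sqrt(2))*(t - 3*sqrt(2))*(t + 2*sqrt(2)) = t^3 - 5*sqrt(2)*t^2 - 4*t + 48*sqrt(2)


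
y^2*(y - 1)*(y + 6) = y^4 + 5*y^3 - 6*y^2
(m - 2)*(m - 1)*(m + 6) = m^3 + 3*m^2 - 16*m + 12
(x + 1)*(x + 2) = x^2 + 3*x + 2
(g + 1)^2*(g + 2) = g^3 + 4*g^2 + 5*g + 2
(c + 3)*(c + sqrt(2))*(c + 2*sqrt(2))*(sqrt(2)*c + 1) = sqrt(2)*c^4 + 3*sqrt(2)*c^3 + 7*c^3 + 7*sqrt(2)*c^2 + 21*c^2 + 4*c + 21*sqrt(2)*c + 12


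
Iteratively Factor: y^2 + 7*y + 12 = (y + 4)*(y + 3)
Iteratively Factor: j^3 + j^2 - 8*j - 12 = (j - 3)*(j^2 + 4*j + 4) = (j - 3)*(j + 2)*(j + 2)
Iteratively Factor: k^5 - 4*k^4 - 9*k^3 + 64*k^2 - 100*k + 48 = (k - 1)*(k^4 - 3*k^3 - 12*k^2 + 52*k - 48) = (k - 3)*(k - 1)*(k^3 - 12*k + 16) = (k - 3)*(k - 2)*(k - 1)*(k^2 + 2*k - 8) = (k - 3)*(k - 2)*(k - 1)*(k + 4)*(k - 2)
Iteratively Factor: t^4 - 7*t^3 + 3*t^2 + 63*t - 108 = (t - 3)*(t^3 - 4*t^2 - 9*t + 36) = (t - 4)*(t - 3)*(t^2 - 9) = (t - 4)*(t - 3)*(t + 3)*(t - 3)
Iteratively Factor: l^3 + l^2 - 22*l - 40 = (l + 2)*(l^2 - l - 20) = (l - 5)*(l + 2)*(l + 4)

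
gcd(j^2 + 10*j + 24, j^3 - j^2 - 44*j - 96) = j + 4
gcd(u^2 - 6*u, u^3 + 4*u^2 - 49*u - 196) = 1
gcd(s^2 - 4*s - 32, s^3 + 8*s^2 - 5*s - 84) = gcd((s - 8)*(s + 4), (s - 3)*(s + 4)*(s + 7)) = s + 4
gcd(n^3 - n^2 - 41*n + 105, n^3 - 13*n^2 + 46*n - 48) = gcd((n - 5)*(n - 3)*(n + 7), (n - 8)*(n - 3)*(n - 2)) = n - 3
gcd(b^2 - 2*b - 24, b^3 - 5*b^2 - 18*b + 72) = b^2 - 2*b - 24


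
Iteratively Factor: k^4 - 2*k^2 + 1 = (k + 1)*(k^3 - k^2 - k + 1) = (k - 1)*(k + 1)*(k^2 - 1) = (k - 1)*(k + 1)^2*(k - 1)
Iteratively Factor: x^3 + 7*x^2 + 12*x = (x + 4)*(x^2 + 3*x) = (x + 3)*(x + 4)*(x)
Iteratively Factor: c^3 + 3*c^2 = (c + 3)*(c^2) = c*(c + 3)*(c)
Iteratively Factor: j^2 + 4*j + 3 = (j + 3)*(j + 1)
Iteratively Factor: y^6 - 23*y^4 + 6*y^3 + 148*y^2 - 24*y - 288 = (y - 3)*(y^5 + 3*y^4 - 14*y^3 - 36*y^2 + 40*y + 96) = (y - 3)*(y + 4)*(y^4 - y^3 - 10*y^2 + 4*y + 24) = (y - 3)^2*(y + 4)*(y^3 + 2*y^2 - 4*y - 8) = (y - 3)^2*(y + 2)*(y + 4)*(y^2 - 4) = (y - 3)^2*(y - 2)*(y + 2)*(y + 4)*(y + 2)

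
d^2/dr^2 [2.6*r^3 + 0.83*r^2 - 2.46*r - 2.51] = 15.6*r + 1.66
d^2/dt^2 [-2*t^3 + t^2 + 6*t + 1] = 2 - 12*t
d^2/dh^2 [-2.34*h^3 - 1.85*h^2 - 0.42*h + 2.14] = -14.04*h - 3.7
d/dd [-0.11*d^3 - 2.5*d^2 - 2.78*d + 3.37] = -0.33*d^2 - 5.0*d - 2.78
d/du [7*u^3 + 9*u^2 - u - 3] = 21*u^2 + 18*u - 1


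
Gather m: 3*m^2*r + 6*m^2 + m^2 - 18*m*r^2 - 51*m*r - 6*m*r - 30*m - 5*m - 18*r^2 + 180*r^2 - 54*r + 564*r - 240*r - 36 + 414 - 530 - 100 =m^2*(3*r + 7) + m*(-18*r^2 - 57*r - 35) + 162*r^2 + 270*r - 252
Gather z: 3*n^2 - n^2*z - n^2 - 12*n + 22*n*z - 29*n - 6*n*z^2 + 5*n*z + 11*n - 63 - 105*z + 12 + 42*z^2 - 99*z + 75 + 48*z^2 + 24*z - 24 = 2*n^2 - 30*n + z^2*(90 - 6*n) + z*(-n^2 + 27*n - 180)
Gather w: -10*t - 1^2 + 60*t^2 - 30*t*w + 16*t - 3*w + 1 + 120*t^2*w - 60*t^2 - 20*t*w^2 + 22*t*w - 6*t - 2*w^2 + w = w^2*(-20*t - 2) + w*(120*t^2 - 8*t - 2)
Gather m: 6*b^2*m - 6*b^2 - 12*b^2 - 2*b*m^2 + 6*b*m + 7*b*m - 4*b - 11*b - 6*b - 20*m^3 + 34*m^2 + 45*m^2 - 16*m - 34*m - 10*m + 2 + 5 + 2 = -18*b^2 - 21*b - 20*m^3 + m^2*(79 - 2*b) + m*(6*b^2 + 13*b - 60) + 9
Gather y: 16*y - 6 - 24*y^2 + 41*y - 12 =-24*y^2 + 57*y - 18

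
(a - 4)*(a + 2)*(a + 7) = a^3 + 5*a^2 - 22*a - 56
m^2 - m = m*(m - 1)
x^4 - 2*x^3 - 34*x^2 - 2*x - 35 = (x - 7)*(x + 5)*(x - I)*(x + I)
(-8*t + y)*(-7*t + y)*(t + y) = 56*t^3 + 41*t^2*y - 14*t*y^2 + y^3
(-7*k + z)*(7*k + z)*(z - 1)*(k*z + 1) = -49*k^3*z^2 + 49*k^3*z - 49*k^2*z + 49*k^2 + k*z^4 - k*z^3 + z^3 - z^2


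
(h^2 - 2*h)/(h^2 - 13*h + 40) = h*(h - 2)/(h^2 - 13*h + 40)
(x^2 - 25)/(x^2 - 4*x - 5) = (x + 5)/(x + 1)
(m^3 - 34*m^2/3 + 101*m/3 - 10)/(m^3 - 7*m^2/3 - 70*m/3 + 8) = (m - 5)/(m + 4)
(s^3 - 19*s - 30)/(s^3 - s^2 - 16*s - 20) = (s + 3)/(s + 2)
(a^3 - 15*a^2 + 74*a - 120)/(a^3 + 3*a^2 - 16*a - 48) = (a^2 - 11*a + 30)/(a^2 + 7*a + 12)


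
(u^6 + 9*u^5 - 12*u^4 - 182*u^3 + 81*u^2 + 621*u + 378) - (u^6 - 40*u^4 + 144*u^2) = 9*u^5 + 28*u^4 - 182*u^3 - 63*u^2 + 621*u + 378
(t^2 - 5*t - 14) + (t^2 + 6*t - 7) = 2*t^2 + t - 21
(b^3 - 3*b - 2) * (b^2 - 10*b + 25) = b^5 - 10*b^4 + 22*b^3 + 28*b^2 - 55*b - 50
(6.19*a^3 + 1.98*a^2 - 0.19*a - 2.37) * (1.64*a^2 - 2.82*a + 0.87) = 10.1516*a^5 - 14.2086*a^4 - 0.5099*a^3 - 1.6284*a^2 + 6.5181*a - 2.0619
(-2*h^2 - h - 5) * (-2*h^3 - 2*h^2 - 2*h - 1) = 4*h^5 + 6*h^4 + 16*h^3 + 14*h^2 + 11*h + 5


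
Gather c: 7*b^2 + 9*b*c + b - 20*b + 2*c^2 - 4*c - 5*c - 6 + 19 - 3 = 7*b^2 - 19*b + 2*c^2 + c*(9*b - 9) + 10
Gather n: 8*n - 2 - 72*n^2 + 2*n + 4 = -72*n^2 + 10*n + 2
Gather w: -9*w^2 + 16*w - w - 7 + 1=-9*w^2 + 15*w - 6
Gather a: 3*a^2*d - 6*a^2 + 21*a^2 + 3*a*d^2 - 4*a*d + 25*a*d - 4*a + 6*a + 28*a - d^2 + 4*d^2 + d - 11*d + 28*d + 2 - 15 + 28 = a^2*(3*d + 15) + a*(3*d^2 + 21*d + 30) + 3*d^2 + 18*d + 15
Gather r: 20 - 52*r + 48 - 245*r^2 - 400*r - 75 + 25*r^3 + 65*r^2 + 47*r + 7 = 25*r^3 - 180*r^2 - 405*r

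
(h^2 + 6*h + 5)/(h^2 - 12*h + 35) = (h^2 + 6*h + 5)/(h^2 - 12*h + 35)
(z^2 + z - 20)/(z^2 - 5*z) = (z^2 + z - 20)/(z*(z - 5))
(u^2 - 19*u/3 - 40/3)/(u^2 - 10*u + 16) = (u + 5/3)/(u - 2)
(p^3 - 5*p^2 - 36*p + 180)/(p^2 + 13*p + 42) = (p^2 - 11*p + 30)/(p + 7)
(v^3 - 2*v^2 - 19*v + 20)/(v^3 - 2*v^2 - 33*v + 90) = (v^2 + 3*v - 4)/(v^2 + 3*v - 18)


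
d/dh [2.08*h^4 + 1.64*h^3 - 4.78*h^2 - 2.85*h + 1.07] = 8.32*h^3 + 4.92*h^2 - 9.56*h - 2.85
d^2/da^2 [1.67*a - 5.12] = 0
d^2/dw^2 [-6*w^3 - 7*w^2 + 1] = -36*w - 14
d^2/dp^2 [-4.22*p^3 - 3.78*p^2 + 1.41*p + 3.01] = -25.32*p - 7.56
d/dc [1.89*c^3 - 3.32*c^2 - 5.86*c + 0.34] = 5.67*c^2 - 6.64*c - 5.86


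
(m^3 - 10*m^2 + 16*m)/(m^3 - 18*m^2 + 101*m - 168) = m*(m - 2)/(m^2 - 10*m + 21)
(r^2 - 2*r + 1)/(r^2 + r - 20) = (r^2 - 2*r + 1)/(r^2 + r - 20)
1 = 1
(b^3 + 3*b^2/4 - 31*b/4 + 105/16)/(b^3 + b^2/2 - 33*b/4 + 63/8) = (4*b - 5)/(2*(2*b - 3))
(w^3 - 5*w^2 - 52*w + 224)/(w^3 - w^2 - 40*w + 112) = (w - 8)/(w - 4)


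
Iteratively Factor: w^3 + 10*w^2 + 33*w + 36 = (w + 3)*(w^2 + 7*w + 12) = (w + 3)^2*(w + 4)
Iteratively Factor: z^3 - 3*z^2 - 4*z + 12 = (z - 2)*(z^2 - z - 6) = (z - 3)*(z - 2)*(z + 2)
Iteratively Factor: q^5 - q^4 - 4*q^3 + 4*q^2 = (q)*(q^4 - q^3 - 4*q^2 + 4*q) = q^2*(q^3 - q^2 - 4*q + 4) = q^2*(q - 1)*(q^2 - 4) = q^2*(q - 2)*(q - 1)*(q + 2)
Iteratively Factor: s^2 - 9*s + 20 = (s - 5)*(s - 4)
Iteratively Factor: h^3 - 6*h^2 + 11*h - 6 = (h - 3)*(h^2 - 3*h + 2) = (h - 3)*(h - 2)*(h - 1)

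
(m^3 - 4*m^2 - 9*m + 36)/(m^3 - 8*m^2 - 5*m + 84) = (m - 3)/(m - 7)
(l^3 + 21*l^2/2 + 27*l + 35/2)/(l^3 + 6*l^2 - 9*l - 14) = (l + 5/2)/(l - 2)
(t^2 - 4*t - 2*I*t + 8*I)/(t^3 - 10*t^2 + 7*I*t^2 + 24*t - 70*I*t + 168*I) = (t - 2*I)/(t^2 + t*(-6 + 7*I) - 42*I)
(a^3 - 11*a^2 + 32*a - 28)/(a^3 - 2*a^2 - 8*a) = (-a^3 + 11*a^2 - 32*a + 28)/(a*(-a^2 + 2*a + 8))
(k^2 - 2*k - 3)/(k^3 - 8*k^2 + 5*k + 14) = (k - 3)/(k^2 - 9*k + 14)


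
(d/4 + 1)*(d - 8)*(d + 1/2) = d^3/4 - 7*d^2/8 - 17*d/2 - 4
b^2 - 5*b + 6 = (b - 3)*(b - 2)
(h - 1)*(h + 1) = h^2 - 1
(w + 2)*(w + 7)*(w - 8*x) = w^3 - 8*w^2*x + 9*w^2 - 72*w*x + 14*w - 112*x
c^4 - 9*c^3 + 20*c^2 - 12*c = c*(c - 6)*(c - 2)*(c - 1)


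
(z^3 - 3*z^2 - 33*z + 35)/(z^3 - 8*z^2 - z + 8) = (z^2 - 2*z - 35)/(z^2 - 7*z - 8)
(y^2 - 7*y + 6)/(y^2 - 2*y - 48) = (-y^2 + 7*y - 6)/(-y^2 + 2*y + 48)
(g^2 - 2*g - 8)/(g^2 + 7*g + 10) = (g - 4)/(g + 5)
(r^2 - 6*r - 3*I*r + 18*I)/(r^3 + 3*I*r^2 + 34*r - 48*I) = (r - 6)/(r^2 + 6*I*r + 16)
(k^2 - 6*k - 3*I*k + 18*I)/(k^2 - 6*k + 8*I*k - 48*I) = (k - 3*I)/(k + 8*I)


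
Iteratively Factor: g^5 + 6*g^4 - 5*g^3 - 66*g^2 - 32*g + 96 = (g - 1)*(g^4 + 7*g^3 + 2*g^2 - 64*g - 96) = (g - 3)*(g - 1)*(g^3 + 10*g^2 + 32*g + 32) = (g - 3)*(g - 1)*(g + 2)*(g^2 + 8*g + 16) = (g - 3)*(g - 1)*(g + 2)*(g + 4)*(g + 4)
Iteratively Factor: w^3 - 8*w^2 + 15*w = (w - 3)*(w^2 - 5*w) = w*(w - 3)*(w - 5)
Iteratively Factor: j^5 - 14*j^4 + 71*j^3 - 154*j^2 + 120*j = (j)*(j^4 - 14*j^3 + 71*j^2 - 154*j + 120) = j*(j - 4)*(j^3 - 10*j^2 + 31*j - 30) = j*(j - 4)*(j - 3)*(j^2 - 7*j + 10) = j*(j - 4)*(j - 3)*(j - 2)*(j - 5)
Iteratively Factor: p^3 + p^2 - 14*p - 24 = (p - 4)*(p^2 + 5*p + 6) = (p - 4)*(p + 2)*(p + 3)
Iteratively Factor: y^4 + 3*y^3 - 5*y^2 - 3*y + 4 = (y + 1)*(y^3 + 2*y^2 - 7*y + 4) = (y - 1)*(y + 1)*(y^2 + 3*y - 4) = (y - 1)*(y + 1)*(y + 4)*(y - 1)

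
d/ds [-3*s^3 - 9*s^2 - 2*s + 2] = -9*s^2 - 18*s - 2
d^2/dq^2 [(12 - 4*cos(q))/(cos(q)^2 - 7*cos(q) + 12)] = 4*(cos(q)^2 + 4*cos(q) - 2)/(cos(q) - 4)^3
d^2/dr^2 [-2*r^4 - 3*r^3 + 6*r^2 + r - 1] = -24*r^2 - 18*r + 12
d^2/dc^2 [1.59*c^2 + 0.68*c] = 3.18000000000000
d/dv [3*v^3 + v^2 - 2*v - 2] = 9*v^2 + 2*v - 2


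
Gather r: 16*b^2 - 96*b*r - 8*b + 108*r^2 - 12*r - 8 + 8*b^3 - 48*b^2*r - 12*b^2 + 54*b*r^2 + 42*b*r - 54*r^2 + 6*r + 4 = 8*b^3 + 4*b^2 - 8*b + r^2*(54*b + 54) + r*(-48*b^2 - 54*b - 6) - 4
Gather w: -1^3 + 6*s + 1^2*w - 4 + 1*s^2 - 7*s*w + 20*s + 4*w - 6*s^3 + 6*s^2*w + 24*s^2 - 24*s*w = -6*s^3 + 25*s^2 + 26*s + w*(6*s^2 - 31*s + 5) - 5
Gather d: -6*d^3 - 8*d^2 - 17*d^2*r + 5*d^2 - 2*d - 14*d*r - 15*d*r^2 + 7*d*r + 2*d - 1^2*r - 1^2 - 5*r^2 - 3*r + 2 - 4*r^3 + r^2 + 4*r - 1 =-6*d^3 + d^2*(-17*r - 3) + d*(-15*r^2 - 7*r) - 4*r^3 - 4*r^2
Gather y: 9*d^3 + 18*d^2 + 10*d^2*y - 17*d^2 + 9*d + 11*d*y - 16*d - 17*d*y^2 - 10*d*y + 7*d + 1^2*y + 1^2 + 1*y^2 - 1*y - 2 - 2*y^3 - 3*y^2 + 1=9*d^3 + d^2 - 2*y^3 + y^2*(-17*d - 2) + y*(10*d^2 + d)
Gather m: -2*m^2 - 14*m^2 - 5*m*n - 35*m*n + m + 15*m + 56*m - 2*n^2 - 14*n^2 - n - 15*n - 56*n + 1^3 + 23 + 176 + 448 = -16*m^2 + m*(72 - 40*n) - 16*n^2 - 72*n + 648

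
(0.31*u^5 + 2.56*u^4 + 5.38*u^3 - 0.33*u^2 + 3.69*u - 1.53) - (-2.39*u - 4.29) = 0.31*u^5 + 2.56*u^4 + 5.38*u^3 - 0.33*u^2 + 6.08*u + 2.76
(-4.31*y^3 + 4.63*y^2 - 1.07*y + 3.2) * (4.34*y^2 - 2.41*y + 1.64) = -18.7054*y^5 + 30.4813*y^4 - 22.8705*y^3 + 24.0599*y^2 - 9.4668*y + 5.248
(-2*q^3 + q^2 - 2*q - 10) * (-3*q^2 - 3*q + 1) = 6*q^5 + 3*q^4 + q^3 + 37*q^2 + 28*q - 10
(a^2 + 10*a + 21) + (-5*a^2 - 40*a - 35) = -4*a^2 - 30*a - 14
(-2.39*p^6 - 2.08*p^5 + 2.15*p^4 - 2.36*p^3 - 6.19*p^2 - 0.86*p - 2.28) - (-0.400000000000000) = -2.39*p^6 - 2.08*p^5 + 2.15*p^4 - 2.36*p^3 - 6.19*p^2 - 0.86*p - 1.88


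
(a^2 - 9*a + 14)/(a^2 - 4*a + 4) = (a - 7)/(a - 2)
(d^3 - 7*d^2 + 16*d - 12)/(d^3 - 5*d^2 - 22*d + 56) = (d^2 - 5*d + 6)/(d^2 - 3*d - 28)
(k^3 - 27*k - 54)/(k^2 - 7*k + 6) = (k^2 + 6*k + 9)/(k - 1)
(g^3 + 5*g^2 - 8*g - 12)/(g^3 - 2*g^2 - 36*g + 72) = (g + 1)/(g - 6)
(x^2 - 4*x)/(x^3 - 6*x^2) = (x - 4)/(x*(x - 6))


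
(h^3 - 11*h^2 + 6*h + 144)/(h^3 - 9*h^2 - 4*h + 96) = (h - 6)/(h - 4)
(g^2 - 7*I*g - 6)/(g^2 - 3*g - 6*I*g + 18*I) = (g - I)/(g - 3)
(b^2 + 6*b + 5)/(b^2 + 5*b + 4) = (b + 5)/(b + 4)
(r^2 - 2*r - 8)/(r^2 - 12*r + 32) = (r + 2)/(r - 8)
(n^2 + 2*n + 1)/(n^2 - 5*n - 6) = (n + 1)/(n - 6)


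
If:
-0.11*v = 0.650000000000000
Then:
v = -5.91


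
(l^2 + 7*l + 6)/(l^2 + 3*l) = (l^2 + 7*l + 6)/(l*(l + 3))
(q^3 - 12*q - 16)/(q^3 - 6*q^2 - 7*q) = (-q^3 + 12*q + 16)/(q*(-q^2 + 6*q + 7))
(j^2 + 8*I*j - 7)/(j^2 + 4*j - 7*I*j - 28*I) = (j^2 + 8*I*j - 7)/(j^2 + j*(4 - 7*I) - 28*I)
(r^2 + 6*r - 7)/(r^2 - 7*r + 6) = (r + 7)/(r - 6)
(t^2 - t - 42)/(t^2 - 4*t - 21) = (t + 6)/(t + 3)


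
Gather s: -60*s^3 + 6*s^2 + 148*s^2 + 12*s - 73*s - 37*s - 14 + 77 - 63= -60*s^3 + 154*s^2 - 98*s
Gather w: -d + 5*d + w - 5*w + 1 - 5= 4*d - 4*w - 4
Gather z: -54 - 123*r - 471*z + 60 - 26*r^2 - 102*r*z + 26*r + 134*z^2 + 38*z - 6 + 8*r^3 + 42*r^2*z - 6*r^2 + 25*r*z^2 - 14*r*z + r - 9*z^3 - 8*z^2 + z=8*r^3 - 32*r^2 - 96*r - 9*z^3 + z^2*(25*r + 126) + z*(42*r^2 - 116*r - 432)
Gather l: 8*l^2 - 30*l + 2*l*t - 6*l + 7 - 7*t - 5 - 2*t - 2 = 8*l^2 + l*(2*t - 36) - 9*t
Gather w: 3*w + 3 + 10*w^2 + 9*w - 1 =10*w^2 + 12*w + 2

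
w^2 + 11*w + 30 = (w + 5)*(w + 6)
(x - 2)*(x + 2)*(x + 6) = x^3 + 6*x^2 - 4*x - 24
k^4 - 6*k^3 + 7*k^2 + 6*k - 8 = (k - 4)*(k - 2)*(k - 1)*(k + 1)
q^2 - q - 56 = (q - 8)*(q + 7)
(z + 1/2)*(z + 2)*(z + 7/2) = z^3 + 6*z^2 + 39*z/4 + 7/2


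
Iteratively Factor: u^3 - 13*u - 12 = (u + 1)*(u^2 - u - 12) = (u - 4)*(u + 1)*(u + 3)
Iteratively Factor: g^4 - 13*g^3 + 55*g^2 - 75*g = (g - 3)*(g^3 - 10*g^2 + 25*g) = g*(g - 3)*(g^2 - 10*g + 25) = g*(g - 5)*(g - 3)*(g - 5)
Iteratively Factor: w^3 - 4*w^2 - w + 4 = (w - 4)*(w^2 - 1) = (w - 4)*(w + 1)*(w - 1)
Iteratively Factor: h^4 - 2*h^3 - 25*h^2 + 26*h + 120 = (h + 2)*(h^3 - 4*h^2 - 17*h + 60) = (h + 2)*(h + 4)*(h^2 - 8*h + 15) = (h - 3)*(h + 2)*(h + 4)*(h - 5)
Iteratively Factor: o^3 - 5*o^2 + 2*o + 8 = (o - 2)*(o^2 - 3*o - 4) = (o - 4)*(o - 2)*(o + 1)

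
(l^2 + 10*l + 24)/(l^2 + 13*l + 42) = (l + 4)/(l + 7)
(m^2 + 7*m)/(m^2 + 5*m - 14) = m/(m - 2)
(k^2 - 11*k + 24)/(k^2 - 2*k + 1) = (k^2 - 11*k + 24)/(k^2 - 2*k + 1)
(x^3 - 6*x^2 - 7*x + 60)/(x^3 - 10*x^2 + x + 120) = (x - 4)/(x - 8)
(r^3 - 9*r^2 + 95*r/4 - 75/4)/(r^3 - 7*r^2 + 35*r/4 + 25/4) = (2*r - 3)/(2*r + 1)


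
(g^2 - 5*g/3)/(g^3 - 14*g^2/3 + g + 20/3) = g/(g^2 - 3*g - 4)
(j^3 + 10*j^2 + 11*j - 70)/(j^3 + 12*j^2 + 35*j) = (j - 2)/j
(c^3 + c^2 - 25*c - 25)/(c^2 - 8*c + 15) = (c^2 + 6*c + 5)/(c - 3)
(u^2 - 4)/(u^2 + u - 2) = (u - 2)/(u - 1)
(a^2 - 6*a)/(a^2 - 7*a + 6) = a/(a - 1)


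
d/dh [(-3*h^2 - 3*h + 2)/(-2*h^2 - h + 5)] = (-3*h^2 - 22*h - 13)/(4*h^4 + 4*h^3 - 19*h^2 - 10*h + 25)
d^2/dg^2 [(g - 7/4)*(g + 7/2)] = 2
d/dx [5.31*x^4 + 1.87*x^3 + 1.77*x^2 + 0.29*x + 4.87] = 21.24*x^3 + 5.61*x^2 + 3.54*x + 0.29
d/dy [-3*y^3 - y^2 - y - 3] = -9*y^2 - 2*y - 1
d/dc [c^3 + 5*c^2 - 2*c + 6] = 3*c^2 + 10*c - 2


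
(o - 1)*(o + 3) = o^2 + 2*o - 3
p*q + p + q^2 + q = (p + q)*(q + 1)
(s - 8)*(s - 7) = s^2 - 15*s + 56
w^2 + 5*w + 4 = (w + 1)*(w + 4)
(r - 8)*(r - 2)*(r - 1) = r^3 - 11*r^2 + 26*r - 16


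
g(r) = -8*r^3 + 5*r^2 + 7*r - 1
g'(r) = -24*r^2 + 10*r + 7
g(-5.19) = 1215.74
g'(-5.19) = -691.37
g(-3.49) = 375.54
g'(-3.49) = -320.22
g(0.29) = 1.26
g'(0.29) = 7.88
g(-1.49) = 26.13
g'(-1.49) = -61.18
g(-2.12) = 82.86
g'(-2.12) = -122.07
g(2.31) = -56.76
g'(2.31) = -97.97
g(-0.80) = 0.70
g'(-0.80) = -16.36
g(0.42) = 2.23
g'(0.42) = 6.97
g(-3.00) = 239.00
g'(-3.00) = -239.00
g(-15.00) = 28019.00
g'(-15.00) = -5543.00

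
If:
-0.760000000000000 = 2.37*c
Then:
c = -0.32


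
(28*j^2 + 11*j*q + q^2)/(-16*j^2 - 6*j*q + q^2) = (28*j^2 + 11*j*q + q^2)/(-16*j^2 - 6*j*q + q^2)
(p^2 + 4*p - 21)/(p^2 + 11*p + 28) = (p - 3)/(p + 4)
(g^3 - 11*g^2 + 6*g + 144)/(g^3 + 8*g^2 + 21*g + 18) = (g^2 - 14*g + 48)/(g^2 + 5*g + 6)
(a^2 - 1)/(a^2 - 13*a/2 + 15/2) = 2*(a^2 - 1)/(2*a^2 - 13*a + 15)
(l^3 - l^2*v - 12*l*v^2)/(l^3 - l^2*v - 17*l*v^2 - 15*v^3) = l*(-l + 4*v)/(-l^2 + 4*l*v + 5*v^2)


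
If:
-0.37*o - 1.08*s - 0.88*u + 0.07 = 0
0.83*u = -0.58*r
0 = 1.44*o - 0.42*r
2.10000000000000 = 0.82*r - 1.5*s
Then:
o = 5.53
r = 18.97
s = 8.97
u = -13.26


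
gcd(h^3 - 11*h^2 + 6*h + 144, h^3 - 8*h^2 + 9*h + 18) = h - 6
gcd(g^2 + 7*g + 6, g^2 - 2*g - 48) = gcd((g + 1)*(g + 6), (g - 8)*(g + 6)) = g + 6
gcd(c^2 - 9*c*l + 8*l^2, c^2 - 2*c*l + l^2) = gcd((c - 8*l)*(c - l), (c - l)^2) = c - l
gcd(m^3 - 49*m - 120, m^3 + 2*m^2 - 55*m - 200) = m^2 - 3*m - 40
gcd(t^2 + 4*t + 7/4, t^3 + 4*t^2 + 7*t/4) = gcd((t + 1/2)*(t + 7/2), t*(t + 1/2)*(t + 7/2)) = t^2 + 4*t + 7/4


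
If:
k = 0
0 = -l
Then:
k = 0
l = 0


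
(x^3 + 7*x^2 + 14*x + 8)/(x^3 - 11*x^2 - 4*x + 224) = (x^2 + 3*x + 2)/(x^2 - 15*x + 56)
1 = 1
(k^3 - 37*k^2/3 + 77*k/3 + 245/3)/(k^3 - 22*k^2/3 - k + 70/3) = (k - 7)/(k - 2)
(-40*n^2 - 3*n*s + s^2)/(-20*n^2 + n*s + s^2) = (-8*n + s)/(-4*n + s)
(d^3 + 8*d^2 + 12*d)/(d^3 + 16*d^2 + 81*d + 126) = d*(d + 2)/(d^2 + 10*d + 21)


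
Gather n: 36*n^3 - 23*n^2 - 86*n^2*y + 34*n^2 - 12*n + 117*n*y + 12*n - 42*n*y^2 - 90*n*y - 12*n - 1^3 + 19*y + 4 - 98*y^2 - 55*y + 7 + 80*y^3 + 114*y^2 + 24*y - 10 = 36*n^3 + n^2*(11 - 86*y) + n*(-42*y^2 + 27*y - 12) + 80*y^3 + 16*y^2 - 12*y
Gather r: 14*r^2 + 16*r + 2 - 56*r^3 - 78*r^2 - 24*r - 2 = -56*r^3 - 64*r^2 - 8*r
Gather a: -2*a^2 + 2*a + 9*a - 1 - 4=-2*a^2 + 11*a - 5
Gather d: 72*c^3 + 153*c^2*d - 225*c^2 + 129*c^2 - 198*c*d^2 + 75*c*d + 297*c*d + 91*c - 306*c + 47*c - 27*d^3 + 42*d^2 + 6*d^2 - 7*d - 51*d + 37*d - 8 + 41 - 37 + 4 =72*c^3 - 96*c^2 - 168*c - 27*d^3 + d^2*(48 - 198*c) + d*(153*c^2 + 372*c - 21)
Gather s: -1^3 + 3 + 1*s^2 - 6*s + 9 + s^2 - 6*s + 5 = 2*s^2 - 12*s + 16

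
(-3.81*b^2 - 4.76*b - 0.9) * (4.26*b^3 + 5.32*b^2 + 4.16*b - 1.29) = -16.2306*b^5 - 40.5468*b^4 - 45.0068*b^3 - 19.6747*b^2 + 2.3964*b + 1.161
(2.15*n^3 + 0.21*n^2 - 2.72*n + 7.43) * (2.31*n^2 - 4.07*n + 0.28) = 4.9665*n^5 - 8.2654*n^4 - 6.5359*n^3 + 28.2925*n^2 - 31.0017*n + 2.0804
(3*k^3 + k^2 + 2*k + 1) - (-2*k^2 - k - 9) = 3*k^3 + 3*k^2 + 3*k + 10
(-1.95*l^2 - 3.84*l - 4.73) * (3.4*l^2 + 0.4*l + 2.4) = -6.63*l^4 - 13.836*l^3 - 22.298*l^2 - 11.108*l - 11.352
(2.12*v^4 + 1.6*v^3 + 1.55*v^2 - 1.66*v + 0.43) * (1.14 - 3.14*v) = -6.6568*v^5 - 2.6072*v^4 - 3.043*v^3 + 6.9794*v^2 - 3.2426*v + 0.4902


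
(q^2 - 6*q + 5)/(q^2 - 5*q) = (q - 1)/q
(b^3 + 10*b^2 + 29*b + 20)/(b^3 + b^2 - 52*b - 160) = (b + 1)/(b - 8)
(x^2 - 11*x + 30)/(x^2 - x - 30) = (x - 5)/(x + 5)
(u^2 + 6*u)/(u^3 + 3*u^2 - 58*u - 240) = u/(u^2 - 3*u - 40)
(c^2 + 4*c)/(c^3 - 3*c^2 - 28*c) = 1/(c - 7)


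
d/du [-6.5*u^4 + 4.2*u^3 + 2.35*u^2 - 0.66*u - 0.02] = -26.0*u^3 + 12.6*u^2 + 4.7*u - 0.66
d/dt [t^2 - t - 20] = 2*t - 1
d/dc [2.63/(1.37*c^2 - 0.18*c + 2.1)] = (0.4734 - 7.2062*c)/(1.37*c^2 - 0.18*c + 2.1)^2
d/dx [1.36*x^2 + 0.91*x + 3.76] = 2.72*x + 0.91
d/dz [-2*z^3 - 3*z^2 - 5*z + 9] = -6*z^2 - 6*z - 5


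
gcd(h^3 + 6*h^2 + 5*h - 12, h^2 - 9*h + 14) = 1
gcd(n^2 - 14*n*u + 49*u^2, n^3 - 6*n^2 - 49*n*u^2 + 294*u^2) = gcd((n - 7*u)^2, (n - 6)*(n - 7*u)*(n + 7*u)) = -n + 7*u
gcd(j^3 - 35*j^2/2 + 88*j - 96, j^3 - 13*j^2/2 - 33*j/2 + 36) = j^2 - 19*j/2 + 12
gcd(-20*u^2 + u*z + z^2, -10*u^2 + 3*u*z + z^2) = 5*u + z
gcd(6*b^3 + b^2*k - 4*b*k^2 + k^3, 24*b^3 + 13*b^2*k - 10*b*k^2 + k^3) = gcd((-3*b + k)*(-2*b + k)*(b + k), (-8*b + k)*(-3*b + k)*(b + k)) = 3*b^2 + 2*b*k - k^2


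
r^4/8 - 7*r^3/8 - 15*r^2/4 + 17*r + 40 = (r/4 + 1)*(r/2 + 1)*(r - 8)*(r - 5)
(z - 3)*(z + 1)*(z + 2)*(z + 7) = z^4 + 7*z^3 - 7*z^2 - 55*z - 42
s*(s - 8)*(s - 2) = s^3 - 10*s^2 + 16*s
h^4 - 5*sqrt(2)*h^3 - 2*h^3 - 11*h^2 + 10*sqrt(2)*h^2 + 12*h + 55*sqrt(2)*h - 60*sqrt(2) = (h - 4)*(h - 1)*(h + 3)*(h - 5*sqrt(2))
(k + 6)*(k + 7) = k^2 + 13*k + 42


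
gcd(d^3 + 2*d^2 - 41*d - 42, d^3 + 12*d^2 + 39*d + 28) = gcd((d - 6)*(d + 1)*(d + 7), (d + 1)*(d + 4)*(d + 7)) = d^2 + 8*d + 7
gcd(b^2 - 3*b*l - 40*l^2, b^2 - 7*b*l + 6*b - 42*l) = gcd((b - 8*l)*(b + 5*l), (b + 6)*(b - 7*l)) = 1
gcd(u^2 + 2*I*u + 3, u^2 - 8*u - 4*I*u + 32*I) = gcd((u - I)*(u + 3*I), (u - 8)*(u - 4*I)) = 1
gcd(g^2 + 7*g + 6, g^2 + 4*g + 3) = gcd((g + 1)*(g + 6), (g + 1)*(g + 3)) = g + 1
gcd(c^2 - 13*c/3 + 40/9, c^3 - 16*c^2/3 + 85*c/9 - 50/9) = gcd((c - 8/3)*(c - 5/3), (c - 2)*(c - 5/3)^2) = c - 5/3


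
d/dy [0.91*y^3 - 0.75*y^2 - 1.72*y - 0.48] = 2.73*y^2 - 1.5*y - 1.72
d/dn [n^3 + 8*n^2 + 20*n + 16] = 3*n^2 + 16*n + 20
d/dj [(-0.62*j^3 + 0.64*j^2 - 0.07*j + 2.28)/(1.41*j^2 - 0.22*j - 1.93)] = (-0.8742*j^4 + 0.2728*j^3 + 3.5477*j^2 - 8.9*j + 0.6367)/(1.9881*j^4 - 0.6204*j^3 - 5.3942*j^2 + 0.8492*j + 3.7249)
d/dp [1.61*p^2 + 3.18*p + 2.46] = 3.22*p + 3.18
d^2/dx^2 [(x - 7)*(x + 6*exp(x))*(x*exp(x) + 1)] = x^3*exp(x) + 24*x^2*exp(2*x) - x^2*exp(x) - 120*x*exp(2*x) - 16*x*exp(x) - 156*exp(2*x) - 44*exp(x) + 2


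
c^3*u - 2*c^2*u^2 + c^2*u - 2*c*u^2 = c*(c - 2*u)*(c*u + u)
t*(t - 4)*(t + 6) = t^3 + 2*t^2 - 24*t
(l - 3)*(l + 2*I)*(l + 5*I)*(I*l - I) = I*l^4 - 7*l^3 - 4*I*l^3 + 28*l^2 - 7*I*l^2 - 21*l + 40*I*l - 30*I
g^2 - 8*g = g*(g - 8)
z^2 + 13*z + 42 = (z + 6)*(z + 7)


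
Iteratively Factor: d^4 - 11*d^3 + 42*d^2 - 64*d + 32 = (d - 2)*(d^3 - 9*d^2 + 24*d - 16) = (d - 4)*(d - 2)*(d^2 - 5*d + 4) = (d - 4)*(d - 2)*(d - 1)*(d - 4)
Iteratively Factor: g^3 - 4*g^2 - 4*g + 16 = (g + 2)*(g^2 - 6*g + 8) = (g - 2)*(g + 2)*(g - 4)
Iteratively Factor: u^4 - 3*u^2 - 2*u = (u + 1)*(u^3 - u^2 - 2*u) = (u + 1)^2*(u^2 - 2*u) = u*(u + 1)^2*(u - 2)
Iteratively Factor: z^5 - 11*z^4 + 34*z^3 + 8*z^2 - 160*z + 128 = (z - 4)*(z^4 - 7*z^3 + 6*z^2 + 32*z - 32) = (z - 4)*(z + 2)*(z^3 - 9*z^2 + 24*z - 16) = (z - 4)^2*(z + 2)*(z^2 - 5*z + 4) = (z - 4)^2*(z - 1)*(z + 2)*(z - 4)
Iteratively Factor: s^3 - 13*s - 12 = (s - 4)*(s^2 + 4*s + 3) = (s - 4)*(s + 1)*(s + 3)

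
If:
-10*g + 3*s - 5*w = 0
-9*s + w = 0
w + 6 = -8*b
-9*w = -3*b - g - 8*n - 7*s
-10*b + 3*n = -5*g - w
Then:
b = -462/1061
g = 1246/1061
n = -8180/3183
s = -890/3183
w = -2670/1061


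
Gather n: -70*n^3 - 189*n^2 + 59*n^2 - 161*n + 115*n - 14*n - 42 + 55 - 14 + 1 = -70*n^3 - 130*n^2 - 60*n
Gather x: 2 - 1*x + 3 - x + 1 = 6 - 2*x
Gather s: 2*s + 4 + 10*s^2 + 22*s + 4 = 10*s^2 + 24*s + 8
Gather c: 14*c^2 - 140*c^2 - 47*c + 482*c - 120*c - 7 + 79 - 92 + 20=-126*c^2 + 315*c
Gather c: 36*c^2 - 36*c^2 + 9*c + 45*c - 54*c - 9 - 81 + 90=0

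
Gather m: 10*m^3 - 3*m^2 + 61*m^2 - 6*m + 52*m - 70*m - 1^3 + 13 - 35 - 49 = 10*m^3 + 58*m^2 - 24*m - 72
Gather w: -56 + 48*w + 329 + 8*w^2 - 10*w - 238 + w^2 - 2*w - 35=9*w^2 + 36*w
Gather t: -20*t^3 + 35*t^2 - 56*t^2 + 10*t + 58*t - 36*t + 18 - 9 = -20*t^3 - 21*t^2 + 32*t + 9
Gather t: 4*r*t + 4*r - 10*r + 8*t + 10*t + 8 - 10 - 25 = -6*r + t*(4*r + 18) - 27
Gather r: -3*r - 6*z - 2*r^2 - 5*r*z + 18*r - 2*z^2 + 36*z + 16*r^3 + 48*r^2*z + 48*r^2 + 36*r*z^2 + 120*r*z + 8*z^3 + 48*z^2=16*r^3 + r^2*(48*z + 46) + r*(36*z^2 + 115*z + 15) + 8*z^3 + 46*z^2 + 30*z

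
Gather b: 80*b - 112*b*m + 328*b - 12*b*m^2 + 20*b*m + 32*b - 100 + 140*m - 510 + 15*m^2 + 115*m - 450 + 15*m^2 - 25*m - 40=b*(-12*m^2 - 92*m + 440) + 30*m^2 + 230*m - 1100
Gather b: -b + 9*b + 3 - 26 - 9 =8*b - 32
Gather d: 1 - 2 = -1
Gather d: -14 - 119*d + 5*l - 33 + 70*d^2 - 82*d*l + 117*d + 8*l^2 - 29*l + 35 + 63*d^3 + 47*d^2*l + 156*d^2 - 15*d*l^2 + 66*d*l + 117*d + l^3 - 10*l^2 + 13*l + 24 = 63*d^3 + d^2*(47*l + 226) + d*(-15*l^2 - 16*l + 115) + l^3 - 2*l^2 - 11*l + 12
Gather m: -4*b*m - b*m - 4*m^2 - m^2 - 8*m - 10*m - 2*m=-5*m^2 + m*(-5*b - 20)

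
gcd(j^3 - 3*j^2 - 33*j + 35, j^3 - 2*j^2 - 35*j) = j^2 - 2*j - 35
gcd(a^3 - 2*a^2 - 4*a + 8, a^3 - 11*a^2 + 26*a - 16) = a - 2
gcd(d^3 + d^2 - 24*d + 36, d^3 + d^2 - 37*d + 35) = 1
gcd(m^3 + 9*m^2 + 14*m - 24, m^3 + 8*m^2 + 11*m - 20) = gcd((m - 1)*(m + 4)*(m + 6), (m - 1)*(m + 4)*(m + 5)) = m^2 + 3*m - 4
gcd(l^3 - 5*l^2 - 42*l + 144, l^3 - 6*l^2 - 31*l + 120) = l^2 - 11*l + 24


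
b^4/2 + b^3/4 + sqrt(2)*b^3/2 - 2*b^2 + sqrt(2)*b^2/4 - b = b*(b/2 + sqrt(2))*(b + 1/2)*(b - sqrt(2))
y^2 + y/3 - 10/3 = (y - 5/3)*(y + 2)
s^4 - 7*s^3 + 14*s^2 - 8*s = s*(s - 4)*(s - 2)*(s - 1)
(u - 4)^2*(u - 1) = u^3 - 9*u^2 + 24*u - 16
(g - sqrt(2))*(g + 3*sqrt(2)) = g^2 + 2*sqrt(2)*g - 6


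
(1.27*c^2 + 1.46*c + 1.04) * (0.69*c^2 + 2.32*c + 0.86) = 0.8763*c^4 + 3.9538*c^3 + 5.197*c^2 + 3.6684*c + 0.8944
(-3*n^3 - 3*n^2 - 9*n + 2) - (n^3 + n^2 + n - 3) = -4*n^3 - 4*n^2 - 10*n + 5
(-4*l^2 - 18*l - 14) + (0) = -4*l^2 - 18*l - 14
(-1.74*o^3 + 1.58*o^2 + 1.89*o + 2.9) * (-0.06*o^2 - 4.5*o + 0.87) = 0.1044*o^5 + 7.7352*o^4 - 8.7372*o^3 - 7.3044*o^2 - 11.4057*o + 2.523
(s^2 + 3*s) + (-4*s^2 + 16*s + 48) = -3*s^2 + 19*s + 48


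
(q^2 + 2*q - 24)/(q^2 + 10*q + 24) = (q - 4)/(q + 4)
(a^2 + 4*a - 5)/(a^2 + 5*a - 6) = (a + 5)/(a + 6)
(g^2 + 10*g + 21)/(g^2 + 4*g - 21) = (g + 3)/(g - 3)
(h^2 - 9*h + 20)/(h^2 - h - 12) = (h - 5)/(h + 3)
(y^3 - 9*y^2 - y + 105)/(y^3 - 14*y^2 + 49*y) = (y^2 - 2*y - 15)/(y*(y - 7))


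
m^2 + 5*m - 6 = (m - 1)*(m + 6)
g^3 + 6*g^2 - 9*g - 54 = (g - 3)*(g + 3)*(g + 6)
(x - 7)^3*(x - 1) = x^4 - 22*x^3 + 168*x^2 - 490*x + 343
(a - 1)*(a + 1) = a^2 - 1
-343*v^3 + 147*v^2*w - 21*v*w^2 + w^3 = (-7*v + w)^3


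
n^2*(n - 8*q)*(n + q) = n^4 - 7*n^3*q - 8*n^2*q^2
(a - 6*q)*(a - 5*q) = a^2 - 11*a*q + 30*q^2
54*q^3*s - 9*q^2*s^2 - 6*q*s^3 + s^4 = s*(-6*q + s)*(-3*q + s)*(3*q + s)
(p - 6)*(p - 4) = p^2 - 10*p + 24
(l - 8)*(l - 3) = l^2 - 11*l + 24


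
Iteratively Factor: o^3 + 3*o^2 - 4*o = (o - 1)*(o^2 + 4*o) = (o - 1)*(o + 4)*(o)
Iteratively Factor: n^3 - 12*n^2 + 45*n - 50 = (n - 5)*(n^2 - 7*n + 10) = (n - 5)^2*(n - 2)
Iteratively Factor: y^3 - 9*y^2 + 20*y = (y - 5)*(y^2 - 4*y) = (y - 5)*(y - 4)*(y)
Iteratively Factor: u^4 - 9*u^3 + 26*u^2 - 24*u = (u - 2)*(u^3 - 7*u^2 + 12*u) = (u - 3)*(u - 2)*(u^2 - 4*u) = u*(u - 3)*(u - 2)*(u - 4)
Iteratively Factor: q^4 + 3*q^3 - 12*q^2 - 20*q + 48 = (q - 2)*(q^3 + 5*q^2 - 2*q - 24) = (q - 2)*(q + 4)*(q^2 + q - 6) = (q - 2)^2*(q + 4)*(q + 3)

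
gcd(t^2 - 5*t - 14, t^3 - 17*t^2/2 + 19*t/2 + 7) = t - 7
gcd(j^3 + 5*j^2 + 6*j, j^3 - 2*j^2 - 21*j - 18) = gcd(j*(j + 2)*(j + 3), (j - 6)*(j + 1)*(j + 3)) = j + 3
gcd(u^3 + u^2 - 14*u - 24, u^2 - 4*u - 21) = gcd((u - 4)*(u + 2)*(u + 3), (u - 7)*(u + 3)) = u + 3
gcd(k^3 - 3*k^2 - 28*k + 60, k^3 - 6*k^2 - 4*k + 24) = k^2 - 8*k + 12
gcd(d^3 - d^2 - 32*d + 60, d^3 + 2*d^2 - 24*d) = d + 6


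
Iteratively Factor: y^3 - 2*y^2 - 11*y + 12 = (y + 3)*(y^2 - 5*y + 4) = (y - 1)*(y + 3)*(y - 4)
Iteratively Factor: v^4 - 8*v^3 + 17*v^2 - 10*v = (v - 5)*(v^3 - 3*v^2 + 2*v) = (v - 5)*(v - 1)*(v^2 - 2*v) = v*(v - 5)*(v - 1)*(v - 2)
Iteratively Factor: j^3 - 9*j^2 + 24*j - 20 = (j - 5)*(j^2 - 4*j + 4) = (j - 5)*(j - 2)*(j - 2)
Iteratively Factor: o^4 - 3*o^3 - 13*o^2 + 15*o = (o)*(o^3 - 3*o^2 - 13*o + 15) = o*(o - 5)*(o^2 + 2*o - 3) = o*(o - 5)*(o - 1)*(o + 3)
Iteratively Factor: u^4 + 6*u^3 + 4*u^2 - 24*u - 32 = (u + 2)*(u^3 + 4*u^2 - 4*u - 16) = (u + 2)*(u + 4)*(u^2 - 4) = (u + 2)^2*(u + 4)*(u - 2)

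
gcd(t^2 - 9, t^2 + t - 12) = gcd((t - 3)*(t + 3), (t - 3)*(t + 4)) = t - 3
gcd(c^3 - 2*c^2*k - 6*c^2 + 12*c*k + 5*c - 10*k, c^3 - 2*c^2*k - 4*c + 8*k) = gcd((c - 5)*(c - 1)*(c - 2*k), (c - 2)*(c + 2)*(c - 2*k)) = c - 2*k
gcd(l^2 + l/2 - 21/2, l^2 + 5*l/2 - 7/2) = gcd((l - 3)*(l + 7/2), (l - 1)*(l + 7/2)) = l + 7/2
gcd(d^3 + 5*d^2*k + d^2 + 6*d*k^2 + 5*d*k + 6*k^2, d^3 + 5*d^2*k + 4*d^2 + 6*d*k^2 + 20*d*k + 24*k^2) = d^2 + 5*d*k + 6*k^2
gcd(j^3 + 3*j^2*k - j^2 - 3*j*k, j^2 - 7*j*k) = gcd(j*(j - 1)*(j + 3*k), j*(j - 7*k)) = j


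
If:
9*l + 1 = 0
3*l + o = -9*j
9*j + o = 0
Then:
No Solution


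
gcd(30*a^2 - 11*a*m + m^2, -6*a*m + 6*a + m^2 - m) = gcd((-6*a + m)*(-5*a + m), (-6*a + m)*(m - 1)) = 6*a - m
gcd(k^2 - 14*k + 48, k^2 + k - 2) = 1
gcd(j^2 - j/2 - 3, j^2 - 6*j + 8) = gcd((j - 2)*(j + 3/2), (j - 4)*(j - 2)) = j - 2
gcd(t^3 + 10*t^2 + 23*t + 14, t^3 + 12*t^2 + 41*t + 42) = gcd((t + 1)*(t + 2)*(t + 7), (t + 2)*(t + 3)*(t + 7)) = t^2 + 9*t + 14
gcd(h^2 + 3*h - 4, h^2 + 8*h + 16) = h + 4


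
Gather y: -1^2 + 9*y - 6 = 9*y - 7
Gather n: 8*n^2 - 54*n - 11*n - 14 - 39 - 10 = 8*n^2 - 65*n - 63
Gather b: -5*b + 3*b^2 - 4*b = 3*b^2 - 9*b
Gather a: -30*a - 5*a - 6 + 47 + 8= 49 - 35*a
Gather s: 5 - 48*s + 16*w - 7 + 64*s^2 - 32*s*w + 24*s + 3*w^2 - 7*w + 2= 64*s^2 + s*(-32*w - 24) + 3*w^2 + 9*w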